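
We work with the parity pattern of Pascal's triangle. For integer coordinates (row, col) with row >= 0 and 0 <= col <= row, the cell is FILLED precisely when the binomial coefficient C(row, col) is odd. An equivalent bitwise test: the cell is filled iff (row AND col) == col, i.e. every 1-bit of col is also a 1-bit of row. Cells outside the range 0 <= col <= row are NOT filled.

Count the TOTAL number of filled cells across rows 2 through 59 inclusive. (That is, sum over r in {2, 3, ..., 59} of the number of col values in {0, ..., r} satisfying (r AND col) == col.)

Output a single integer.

r2=10 pc1: +2 =2
r3=11 pc2: +4 =6
r4=100 pc1: +2 =8
r5=101 pc2: +4 =12
r6=110 pc2: +4 =16
r7=111 pc3: +8 =24
r8=1000 pc1: +2 =26
r9=1001 pc2: +4 =30
r10=1010 pc2: +4 =34
r11=1011 pc3: +8 =42
r12=1100 pc2: +4 =46
r13=1101 pc3: +8 =54
r14=1110 pc3: +8 =62
r15=1111 pc4: +16 =78
r16=10000 pc1: +2 =80
r17=10001 pc2: +4 =84
r18=10010 pc2: +4 =88
r19=10011 pc3: +8 =96
r20=10100 pc2: +4 =100
r21=10101 pc3: +8 =108
r22=10110 pc3: +8 =116
r23=10111 pc4: +16 =132
r24=11000 pc2: +4 =136
r25=11001 pc3: +8 =144
r26=11010 pc3: +8 =152
r27=11011 pc4: +16 =168
r28=11100 pc3: +8 =176
r29=11101 pc4: +16 =192
r30=11110 pc4: +16 =208
r31=11111 pc5: +32 =240
r32=100000 pc1: +2 =242
r33=100001 pc2: +4 =246
r34=100010 pc2: +4 =250
r35=100011 pc3: +8 =258
r36=100100 pc2: +4 =262
r37=100101 pc3: +8 =270
r38=100110 pc3: +8 =278
r39=100111 pc4: +16 =294
r40=101000 pc2: +4 =298
r41=101001 pc3: +8 =306
r42=101010 pc3: +8 =314
r43=101011 pc4: +16 =330
r44=101100 pc3: +8 =338
r45=101101 pc4: +16 =354
r46=101110 pc4: +16 =370
r47=101111 pc5: +32 =402
r48=110000 pc2: +4 =406
r49=110001 pc3: +8 =414
r50=110010 pc3: +8 =422
r51=110011 pc4: +16 =438
r52=110100 pc3: +8 =446
r53=110101 pc4: +16 =462
r54=110110 pc4: +16 =478
r55=110111 pc5: +32 =510
r56=111000 pc3: +8 =518
r57=111001 pc4: +16 =534
r58=111010 pc4: +16 =550
r59=111011 pc5: +32 =582

Answer: 582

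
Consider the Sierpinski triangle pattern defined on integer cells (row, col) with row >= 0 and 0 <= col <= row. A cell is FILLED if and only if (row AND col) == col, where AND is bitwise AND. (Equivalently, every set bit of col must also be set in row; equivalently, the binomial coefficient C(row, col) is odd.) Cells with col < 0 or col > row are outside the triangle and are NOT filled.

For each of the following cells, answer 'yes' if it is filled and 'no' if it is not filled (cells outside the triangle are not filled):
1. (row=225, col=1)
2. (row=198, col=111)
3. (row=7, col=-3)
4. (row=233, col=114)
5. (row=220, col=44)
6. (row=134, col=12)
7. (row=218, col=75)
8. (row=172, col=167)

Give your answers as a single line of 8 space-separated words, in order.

(225,1): row=0b11100001, col=0b1, row AND col = 0b1 = 1; 1 == 1 -> filled
(198,111): row=0b11000110, col=0b1101111, row AND col = 0b1000110 = 70; 70 != 111 -> empty
(7,-3): col outside [0, 7] -> not filled
(233,114): row=0b11101001, col=0b1110010, row AND col = 0b1100000 = 96; 96 != 114 -> empty
(220,44): row=0b11011100, col=0b101100, row AND col = 0b1100 = 12; 12 != 44 -> empty
(134,12): row=0b10000110, col=0b1100, row AND col = 0b100 = 4; 4 != 12 -> empty
(218,75): row=0b11011010, col=0b1001011, row AND col = 0b1001010 = 74; 74 != 75 -> empty
(172,167): row=0b10101100, col=0b10100111, row AND col = 0b10100100 = 164; 164 != 167 -> empty

Answer: yes no no no no no no no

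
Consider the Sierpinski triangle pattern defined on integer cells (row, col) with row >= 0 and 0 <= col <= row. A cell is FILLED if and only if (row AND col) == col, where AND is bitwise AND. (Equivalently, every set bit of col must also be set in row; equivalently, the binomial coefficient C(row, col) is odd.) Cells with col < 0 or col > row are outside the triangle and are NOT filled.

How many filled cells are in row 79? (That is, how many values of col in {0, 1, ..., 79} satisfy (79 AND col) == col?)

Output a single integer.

79 in binary = 1001111
popcount(79) = number of 1-bits in 1001111 = 5
A col c satisfies (79 AND c) == c iff every set bit of c is also set in 79; each of the 5 set bits of 79 can independently be on or off in c.
count = 2^5 = 32

Answer: 32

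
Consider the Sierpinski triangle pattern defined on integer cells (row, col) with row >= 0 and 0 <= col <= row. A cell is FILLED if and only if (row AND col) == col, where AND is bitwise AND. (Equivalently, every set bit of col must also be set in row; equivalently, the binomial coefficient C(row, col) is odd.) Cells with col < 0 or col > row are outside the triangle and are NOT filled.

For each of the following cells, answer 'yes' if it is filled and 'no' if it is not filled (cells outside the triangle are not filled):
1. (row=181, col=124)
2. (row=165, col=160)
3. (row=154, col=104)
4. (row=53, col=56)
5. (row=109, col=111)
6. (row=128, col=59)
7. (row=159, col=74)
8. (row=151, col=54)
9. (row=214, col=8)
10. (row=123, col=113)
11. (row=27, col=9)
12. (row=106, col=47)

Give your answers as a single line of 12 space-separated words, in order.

Answer: no yes no no no no no no no yes yes no

Derivation:
(181,124): row=0b10110101, col=0b1111100, row AND col = 0b110100 = 52; 52 != 124 -> empty
(165,160): row=0b10100101, col=0b10100000, row AND col = 0b10100000 = 160; 160 == 160 -> filled
(154,104): row=0b10011010, col=0b1101000, row AND col = 0b1000 = 8; 8 != 104 -> empty
(53,56): col outside [0, 53] -> not filled
(109,111): col outside [0, 109] -> not filled
(128,59): row=0b10000000, col=0b111011, row AND col = 0b0 = 0; 0 != 59 -> empty
(159,74): row=0b10011111, col=0b1001010, row AND col = 0b1010 = 10; 10 != 74 -> empty
(151,54): row=0b10010111, col=0b110110, row AND col = 0b10110 = 22; 22 != 54 -> empty
(214,8): row=0b11010110, col=0b1000, row AND col = 0b0 = 0; 0 != 8 -> empty
(123,113): row=0b1111011, col=0b1110001, row AND col = 0b1110001 = 113; 113 == 113 -> filled
(27,9): row=0b11011, col=0b1001, row AND col = 0b1001 = 9; 9 == 9 -> filled
(106,47): row=0b1101010, col=0b101111, row AND col = 0b101010 = 42; 42 != 47 -> empty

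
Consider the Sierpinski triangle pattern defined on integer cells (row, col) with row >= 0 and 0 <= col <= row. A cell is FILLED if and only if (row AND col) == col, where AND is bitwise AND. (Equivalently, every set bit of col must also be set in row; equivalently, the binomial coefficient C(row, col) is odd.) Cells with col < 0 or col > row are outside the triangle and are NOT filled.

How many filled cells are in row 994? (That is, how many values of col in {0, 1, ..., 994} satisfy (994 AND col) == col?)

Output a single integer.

994 in binary = 1111100010
popcount(994) = number of 1-bits in 1111100010 = 6
A col c satisfies (994 AND c) == c iff every set bit of c is also set in 994; each of the 6 set bits of 994 can independently be on or off in c.
count = 2^6 = 64

Answer: 64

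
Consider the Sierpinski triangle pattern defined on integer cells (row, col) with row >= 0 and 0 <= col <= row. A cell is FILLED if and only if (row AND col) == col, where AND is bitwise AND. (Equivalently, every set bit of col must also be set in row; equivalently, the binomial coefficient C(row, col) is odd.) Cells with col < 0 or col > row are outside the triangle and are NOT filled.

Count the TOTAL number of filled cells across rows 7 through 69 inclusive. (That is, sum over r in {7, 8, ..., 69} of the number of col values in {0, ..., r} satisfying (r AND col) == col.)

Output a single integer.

r7=111 pc3: +8 =8
r8=1000 pc1: +2 =10
r9=1001 pc2: +4 =14
r10=1010 pc2: +4 =18
r11=1011 pc3: +8 =26
r12=1100 pc2: +4 =30
r13=1101 pc3: +8 =38
r14=1110 pc3: +8 =46
r15=1111 pc4: +16 =62
r16=10000 pc1: +2 =64
r17=10001 pc2: +4 =68
r18=10010 pc2: +4 =72
r19=10011 pc3: +8 =80
r20=10100 pc2: +4 =84
r21=10101 pc3: +8 =92
r22=10110 pc3: +8 =100
r23=10111 pc4: +16 =116
r24=11000 pc2: +4 =120
r25=11001 pc3: +8 =128
r26=11010 pc3: +8 =136
r27=11011 pc4: +16 =152
r28=11100 pc3: +8 =160
r29=11101 pc4: +16 =176
r30=11110 pc4: +16 =192
r31=11111 pc5: +32 =224
r32=100000 pc1: +2 =226
r33=100001 pc2: +4 =230
r34=100010 pc2: +4 =234
r35=100011 pc3: +8 =242
r36=100100 pc2: +4 =246
r37=100101 pc3: +8 =254
r38=100110 pc3: +8 =262
r39=100111 pc4: +16 =278
r40=101000 pc2: +4 =282
r41=101001 pc3: +8 =290
r42=101010 pc3: +8 =298
r43=101011 pc4: +16 =314
r44=101100 pc3: +8 =322
r45=101101 pc4: +16 =338
r46=101110 pc4: +16 =354
r47=101111 pc5: +32 =386
r48=110000 pc2: +4 =390
r49=110001 pc3: +8 =398
r50=110010 pc3: +8 =406
r51=110011 pc4: +16 =422
r52=110100 pc3: +8 =430
r53=110101 pc4: +16 =446
r54=110110 pc4: +16 =462
r55=110111 pc5: +32 =494
r56=111000 pc3: +8 =502
r57=111001 pc4: +16 =518
r58=111010 pc4: +16 =534
r59=111011 pc5: +32 =566
r60=111100 pc4: +16 =582
r61=111101 pc5: +32 =614
r62=111110 pc5: +32 =646
r63=111111 pc6: +64 =710
r64=1000000 pc1: +2 =712
r65=1000001 pc2: +4 =716
r66=1000010 pc2: +4 =720
r67=1000011 pc3: +8 =728
r68=1000100 pc2: +4 =732
r69=1000101 pc3: +8 =740

Answer: 740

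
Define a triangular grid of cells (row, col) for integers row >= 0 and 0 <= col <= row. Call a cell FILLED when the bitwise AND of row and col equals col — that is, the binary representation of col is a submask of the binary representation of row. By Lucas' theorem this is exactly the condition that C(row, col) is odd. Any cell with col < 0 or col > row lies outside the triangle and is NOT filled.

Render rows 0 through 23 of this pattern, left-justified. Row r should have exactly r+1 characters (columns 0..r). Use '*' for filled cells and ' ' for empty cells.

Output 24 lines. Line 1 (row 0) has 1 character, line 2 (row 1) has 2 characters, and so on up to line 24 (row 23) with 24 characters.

r0=0: *
r1=1: **
r2=10: * *
r3=11: ****
r4=100: *   *
r5=101: **  **
r6=110: * * * *
r7=111: ********
r8=1000: *       *
r9=1001: **      **
r10=1010: * *     * *
r11=1011: ****    ****
r12=1100: *   *   *   *
r13=1101: **  **  **  **
r14=1110: * * * * * * * *
r15=1111: ****************
r16=10000: *               *
r17=10001: **              **
r18=10010: * *             * *
r19=10011: ****            ****
r20=10100: *   *           *   *
r21=10101: **  **          **  **
r22=10110: * * * *         * * * *
r23=10111: ********        ********

Answer: *
**
* *
****
*   *
**  **
* * * *
********
*       *
**      **
* *     * *
****    ****
*   *   *   *
**  **  **  **
* * * * * * * *
****************
*               *
**              **
* *             * *
****            ****
*   *           *   *
**  **          **  **
* * * *         * * * *
********        ********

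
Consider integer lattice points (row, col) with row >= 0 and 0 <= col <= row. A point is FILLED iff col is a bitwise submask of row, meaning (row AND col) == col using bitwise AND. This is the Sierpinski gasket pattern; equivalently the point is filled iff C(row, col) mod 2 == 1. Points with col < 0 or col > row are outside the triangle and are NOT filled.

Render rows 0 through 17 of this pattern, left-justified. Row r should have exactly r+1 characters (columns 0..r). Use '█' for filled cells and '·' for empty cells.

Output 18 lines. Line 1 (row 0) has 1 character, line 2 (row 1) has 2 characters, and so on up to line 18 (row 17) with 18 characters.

r0=0: █
r1=1: ██
r2=10: █·█
r3=11: ████
r4=100: █···█
r5=101: ██··██
r6=110: █·█·█·█
r7=111: ████████
r8=1000: █·······█
r9=1001: ██······██
r10=1010: █·█·····█·█
r11=1011: ████····████
r12=1100: █···█···█···█
r13=1101: ██··██··██··██
r14=1110: █·█·█·█·█·█·█·█
r15=1111: ████████████████
r16=10000: █···············█
r17=10001: ██··············██

Answer: █
██
█·█
████
█···█
██··██
█·█·█·█
████████
█·······█
██······██
█·█·····█·█
████····████
█···█···█···█
██··██··██··██
█·█·█·█·█·█·█·█
████████████████
█···············█
██··············██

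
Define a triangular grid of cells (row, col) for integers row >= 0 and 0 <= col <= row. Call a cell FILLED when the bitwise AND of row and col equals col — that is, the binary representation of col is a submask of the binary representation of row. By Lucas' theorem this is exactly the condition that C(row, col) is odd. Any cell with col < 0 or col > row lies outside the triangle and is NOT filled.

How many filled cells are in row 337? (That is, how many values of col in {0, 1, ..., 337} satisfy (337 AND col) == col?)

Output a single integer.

Answer: 16

Derivation:
337 in binary = 101010001
popcount(337) = number of 1-bits in 101010001 = 4
A col c satisfies (337 AND c) == c iff every set bit of c is also set in 337; each of the 4 set bits of 337 can independently be on or off in c.
count = 2^4 = 16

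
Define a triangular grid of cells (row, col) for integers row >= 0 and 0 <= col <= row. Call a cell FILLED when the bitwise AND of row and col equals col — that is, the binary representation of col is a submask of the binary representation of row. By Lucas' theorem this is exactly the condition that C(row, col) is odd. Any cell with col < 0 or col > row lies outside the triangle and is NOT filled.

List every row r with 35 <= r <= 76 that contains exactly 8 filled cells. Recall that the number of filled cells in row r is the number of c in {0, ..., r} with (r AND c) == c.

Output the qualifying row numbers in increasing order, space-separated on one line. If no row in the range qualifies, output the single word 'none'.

Row r has 2^popcount(r) filled cells, so we need popcount(r) = log2(8) = 3.
Scan r = 35..76 and keep those with exactly 3 one-bits:
r=35=100011 popcount=3 -> KEEP
r=36=100100 popcount=2 -> skip
r=37=100101 popcount=3 -> KEEP
r=38=100110 popcount=3 -> KEEP
r=39=100111 popcount=4 -> skip
r=40=101000 popcount=2 -> skip
r=41=101001 popcount=3 -> KEEP
r=42=101010 popcount=3 -> KEEP
r=43=101011 popcount=4 -> skip
r=44=101100 popcount=3 -> KEEP
r=45=101101 popcount=4 -> skip
r=46=101110 popcount=4 -> skip
r=47=101111 popcount=5 -> skip
r=48=110000 popcount=2 -> skip
r=49=110001 popcount=3 -> KEEP
r=50=110010 popcount=3 -> KEEP
r=51=110011 popcount=4 -> skip
r=52=110100 popcount=3 -> KEEP
r=53=110101 popcount=4 -> skip
r=54=110110 popcount=4 -> skip
r=55=110111 popcount=5 -> skip
r=56=111000 popcount=3 -> KEEP
r=57=111001 popcount=4 -> skip
r=58=111010 popcount=4 -> skip
r=59=111011 popcount=5 -> skip
r=60=111100 popcount=4 -> skip
r=61=111101 popcount=5 -> skip
r=62=111110 popcount=5 -> skip
r=63=111111 popcount=6 -> skip
r=64=1000000 popcount=1 -> skip
r=65=1000001 popcount=2 -> skip
r=66=1000010 popcount=2 -> skip
r=67=1000011 popcount=3 -> KEEP
r=68=1000100 popcount=2 -> skip
r=69=1000101 popcount=3 -> KEEP
r=70=1000110 popcount=3 -> KEEP
r=71=1000111 popcount=4 -> skip
r=72=1001000 popcount=2 -> skip
r=73=1001001 popcount=3 -> KEEP
r=74=1001010 popcount=3 -> KEEP
r=75=1001011 popcount=4 -> skip
r=76=1001100 popcount=3 -> KEEP
Kept rows: 35 37 38 41 42 44 49 50 52 56 67 69 70 73 74 76

Answer: 35 37 38 41 42 44 49 50 52 56 67 69 70 73 74 76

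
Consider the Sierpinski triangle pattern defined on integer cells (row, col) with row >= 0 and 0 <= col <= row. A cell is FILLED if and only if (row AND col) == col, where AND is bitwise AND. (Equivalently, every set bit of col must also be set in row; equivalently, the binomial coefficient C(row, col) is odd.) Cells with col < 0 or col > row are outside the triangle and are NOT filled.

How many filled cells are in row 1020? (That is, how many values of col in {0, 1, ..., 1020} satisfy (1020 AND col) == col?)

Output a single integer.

Answer: 256

Derivation:
1020 in binary = 1111111100
popcount(1020) = number of 1-bits in 1111111100 = 8
A col c satisfies (1020 AND c) == c iff every set bit of c is also set in 1020; each of the 8 set bits of 1020 can independently be on or off in c.
count = 2^8 = 256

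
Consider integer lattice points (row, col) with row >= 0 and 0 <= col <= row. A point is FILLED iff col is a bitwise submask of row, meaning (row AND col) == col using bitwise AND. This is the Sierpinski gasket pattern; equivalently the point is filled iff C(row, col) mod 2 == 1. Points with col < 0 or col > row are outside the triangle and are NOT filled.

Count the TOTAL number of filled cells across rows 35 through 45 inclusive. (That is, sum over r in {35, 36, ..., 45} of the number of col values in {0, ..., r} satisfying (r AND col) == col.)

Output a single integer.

Answer: 104

Derivation:
r35=100011 pc3: +8 =8
r36=100100 pc2: +4 =12
r37=100101 pc3: +8 =20
r38=100110 pc3: +8 =28
r39=100111 pc4: +16 =44
r40=101000 pc2: +4 =48
r41=101001 pc3: +8 =56
r42=101010 pc3: +8 =64
r43=101011 pc4: +16 =80
r44=101100 pc3: +8 =88
r45=101101 pc4: +16 =104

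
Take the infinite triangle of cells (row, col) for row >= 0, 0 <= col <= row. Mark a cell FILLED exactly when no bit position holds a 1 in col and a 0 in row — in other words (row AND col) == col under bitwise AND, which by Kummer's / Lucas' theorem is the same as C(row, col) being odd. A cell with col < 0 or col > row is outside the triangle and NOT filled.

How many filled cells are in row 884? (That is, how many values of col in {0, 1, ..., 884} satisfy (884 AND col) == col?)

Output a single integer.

Answer: 64

Derivation:
884 in binary = 1101110100
popcount(884) = number of 1-bits in 1101110100 = 6
A col c satisfies (884 AND c) == c iff every set bit of c is also set in 884; each of the 6 set bits of 884 can independently be on or off in c.
count = 2^6 = 64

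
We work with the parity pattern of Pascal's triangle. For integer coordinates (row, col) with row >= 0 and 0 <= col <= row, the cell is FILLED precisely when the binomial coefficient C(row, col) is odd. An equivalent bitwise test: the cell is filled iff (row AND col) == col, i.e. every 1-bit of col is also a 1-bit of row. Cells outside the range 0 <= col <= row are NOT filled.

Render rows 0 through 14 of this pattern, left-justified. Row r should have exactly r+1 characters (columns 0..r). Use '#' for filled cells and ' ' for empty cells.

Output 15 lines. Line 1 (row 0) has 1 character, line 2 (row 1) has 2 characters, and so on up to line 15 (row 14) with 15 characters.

Answer: #
##
# #
####
#   #
##  ##
# # # #
########
#       #
##      ##
# #     # #
####    ####
#   #   #   #
##  ##  ##  ##
# # # # # # # #

Derivation:
r0=0: #
r1=1: ##
r2=10: # #
r3=11: ####
r4=100: #   #
r5=101: ##  ##
r6=110: # # # #
r7=111: ########
r8=1000: #       #
r9=1001: ##      ##
r10=1010: # #     # #
r11=1011: ####    ####
r12=1100: #   #   #   #
r13=1101: ##  ##  ##  ##
r14=1110: # # # # # # # #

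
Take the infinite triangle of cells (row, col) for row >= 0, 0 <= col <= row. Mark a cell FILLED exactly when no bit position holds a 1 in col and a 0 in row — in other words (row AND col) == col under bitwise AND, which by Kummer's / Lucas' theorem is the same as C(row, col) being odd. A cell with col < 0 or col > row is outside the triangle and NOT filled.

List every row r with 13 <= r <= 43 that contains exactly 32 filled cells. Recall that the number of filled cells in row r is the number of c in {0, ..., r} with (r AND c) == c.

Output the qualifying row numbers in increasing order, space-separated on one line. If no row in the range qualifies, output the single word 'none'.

Row r has 2^popcount(r) filled cells, so we need popcount(r) = log2(32) = 5.
Scan r = 13..43 and keep those with exactly 5 one-bits:
r=13=1101 popcount=3 -> skip
r=14=1110 popcount=3 -> skip
r=15=1111 popcount=4 -> skip
r=16=10000 popcount=1 -> skip
r=17=10001 popcount=2 -> skip
r=18=10010 popcount=2 -> skip
r=19=10011 popcount=3 -> skip
r=20=10100 popcount=2 -> skip
r=21=10101 popcount=3 -> skip
r=22=10110 popcount=3 -> skip
r=23=10111 popcount=4 -> skip
r=24=11000 popcount=2 -> skip
r=25=11001 popcount=3 -> skip
r=26=11010 popcount=3 -> skip
r=27=11011 popcount=4 -> skip
r=28=11100 popcount=3 -> skip
r=29=11101 popcount=4 -> skip
r=30=11110 popcount=4 -> skip
r=31=11111 popcount=5 -> KEEP
r=32=100000 popcount=1 -> skip
r=33=100001 popcount=2 -> skip
r=34=100010 popcount=2 -> skip
r=35=100011 popcount=3 -> skip
r=36=100100 popcount=2 -> skip
r=37=100101 popcount=3 -> skip
r=38=100110 popcount=3 -> skip
r=39=100111 popcount=4 -> skip
r=40=101000 popcount=2 -> skip
r=41=101001 popcount=3 -> skip
r=42=101010 popcount=3 -> skip
r=43=101011 popcount=4 -> skip
Kept rows: 31

Answer: 31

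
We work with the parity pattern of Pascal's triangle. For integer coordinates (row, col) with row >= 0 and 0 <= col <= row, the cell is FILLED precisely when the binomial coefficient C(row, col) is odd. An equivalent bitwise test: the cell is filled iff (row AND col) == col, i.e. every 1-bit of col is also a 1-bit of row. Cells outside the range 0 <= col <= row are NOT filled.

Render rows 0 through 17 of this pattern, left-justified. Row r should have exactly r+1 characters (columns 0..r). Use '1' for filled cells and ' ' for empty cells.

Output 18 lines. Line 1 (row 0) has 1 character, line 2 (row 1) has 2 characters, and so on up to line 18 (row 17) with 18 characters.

Answer: 1
11
1 1
1111
1   1
11  11
1 1 1 1
11111111
1       1
11      11
1 1     1 1
1111    1111
1   1   1   1
11  11  11  11
1 1 1 1 1 1 1 1
1111111111111111
1               1
11              11

Derivation:
r0=0: 1
r1=1: 11
r2=10: 1 1
r3=11: 1111
r4=100: 1   1
r5=101: 11  11
r6=110: 1 1 1 1
r7=111: 11111111
r8=1000: 1       1
r9=1001: 11      11
r10=1010: 1 1     1 1
r11=1011: 1111    1111
r12=1100: 1   1   1   1
r13=1101: 11  11  11  11
r14=1110: 1 1 1 1 1 1 1 1
r15=1111: 1111111111111111
r16=10000: 1               1
r17=10001: 11              11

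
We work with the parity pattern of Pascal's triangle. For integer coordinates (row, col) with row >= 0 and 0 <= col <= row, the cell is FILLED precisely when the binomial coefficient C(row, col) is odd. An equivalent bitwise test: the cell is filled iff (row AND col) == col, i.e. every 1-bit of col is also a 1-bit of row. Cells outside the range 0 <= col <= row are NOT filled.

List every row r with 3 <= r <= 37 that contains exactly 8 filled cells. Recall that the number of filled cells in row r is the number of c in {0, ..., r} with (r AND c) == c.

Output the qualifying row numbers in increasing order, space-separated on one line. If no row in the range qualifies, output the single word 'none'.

Row r has 2^popcount(r) filled cells, so we need popcount(r) = log2(8) = 3.
Scan r = 3..37 and keep those with exactly 3 one-bits:
r=3=11 popcount=2 -> skip
r=4=100 popcount=1 -> skip
r=5=101 popcount=2 -> skip
r=6=110 popcount=2 -> skip
r=7=111 popcount=3 -> KEEP
r=8=1000 popcount=1 -> skip
r=9=1001 popcount=2 -> skip
r=10=1010 popcount=2 -> skip
r=11=1011 popcount=3 -> KEEP
r=12=1100 popcount=2 -> skip
r=13=1101 popcount=3 -> KEEP
r=14=1110 popcount=3 -> KEEP
r=15=1111 popcount=4 -> skip
r=16=10000 popcount=1 -> skip
r=17=10001 popcount=2 -> skip
r=18=10010 popcount=2 -> skip
r=19=10011 popcount=3 -> KEEP
r=20=10100 popcount=2 -> skip
r=21=10101 popcount=3 -> KEEP
r=22=10110 popcount=3 -> KEEP
r=23=10111 popcount=4 -> skip
r=24=11000 popcount=2 -> skip
r=25=11001 popcount=3 -> KEEP
r=26=11010 popcount=3 -> KEEP
r=27=11011 popcount=4 -> skip
r=28=11100 popcount=3 -> KEEP
r=29=11101 popcount=4 -> skip
r=30=11110 popcount=4 -> skip
r=31=11111 popcount=5 -> skip
r=32=100000 popcount=1 -> skip
r=33=100001 popcount=2 -> skip
r=34=100010 popcount=2 -> skip
r=35=100011 popcount=3 -> KEEP
r=36=100100 popcount=2 -> skip
r=37=100101 popcount=3 -> KEEP
Kept rows: 7 11 13 14 19 21 22 25 26 28 35 37

Answer: 7 11 13 14 19 21 22 25 26 28 35 37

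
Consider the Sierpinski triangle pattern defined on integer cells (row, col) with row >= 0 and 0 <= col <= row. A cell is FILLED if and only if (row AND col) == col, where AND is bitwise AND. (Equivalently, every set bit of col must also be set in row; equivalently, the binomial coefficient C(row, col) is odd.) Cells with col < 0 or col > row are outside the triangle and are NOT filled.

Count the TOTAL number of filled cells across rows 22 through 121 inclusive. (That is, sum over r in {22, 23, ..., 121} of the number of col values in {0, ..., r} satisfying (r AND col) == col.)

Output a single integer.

Answer: 1692

Derivation:
r22=10110 pc3: +8 =8
r23=10111 pc4: +16 =24
r24=11000 pc2: +4 =28
r25=11001 pc3: +8 =36
r26=11010 pc3: +8 =44
r27=11011 pc4: +16 =60
r28=11100 pc3: +8 =68
r29=11101 pc4: +16 =84
r30=11110 pc4: +16 =100
r31=11111 pc5: +32 =132
r32=100000 pc1: +2 =134
r33=100001 pc2: +4 =138
r34=100010 pc2: +4 =142
r35=100011 pc3: +8 =150
r36=100100 pc2: +4 =154
r37=100101 pc3: +8 =162
r38=100110 pc3: +8 =170
r39=100111 pc4: +16 =186
r40=101000 pc2: +4 =190
r41=101001 pc3: +8 =198
r42=101010 pc3: +8 =206
r43=101011 pc4: +16 =222
r44=101100 pc3: +8 =230
r45=101101 pc4: +16 =246
r46=101110 pc4: +16 =262
r47=101111 pc5: +32 =294
r48=110000 pc2: +4 =298
r49=110001 pc3: +8 =306
r50=110010 pc3: +8 =314
r51=110011 pc4: +16 =330
r52=110100 pc3: +8 =338
r53=110101 pc4: +16 =354
r54=110110 pc4: +16 =370
r55=110111 pc5: +32 =402
r56=111000 pc3: +8 =410
r57=111001 pc4: +16 =426
r58=111010 pc4: +16 =442
r59=111011 pc5: +32 =474
r60=111100 pc4: +16 =490
r61=111101 pc5: +32 =522
r62=111110 pc5: +32 =554
r63=111111 pc6: +64 =618
r64=1000000 pc1: +2 =620
r65=1000001 pc2: +4 =624
r66=1000010 pc2: +4 =628
r67=1000011 pc3: +8 =636
r68=1000100 pc2: +4 =640
r69=1000101 pc3: +8 =648
r70=1000110 pc3: +8 =656
r71=1000111 pc4: +16 =672
r72=1001000 pc2: +4 =676
r73=1001001 pc3: +8 =684
r74=1001010 pc3: +8 =692
r75=1001011 pc4: +16 =708
r76=1001100 pc3: +8 =716
r77=1001101 pc4: +16 =732
r78=1001110 pc4: +16 =748
r79=1001111 pc5: +32 =780
r80=1010000 pc2: +4 =784
r81=1010001 pc3: +8 =792
r82=1010010 pc3: +8 =800
r83=1010011 pc4: +16 =816
r84=1010100 pc3: +8 =824
r85=1010101 pc4: +16 =840
r86=1010110 pc4: +16 =856
r87=1010111 pc5: +32 =888
r88=1011000 pc3: +8 =896
r89=1011001 pc4: +16 =912
r90=1011010 pc4: +16 =928
r91=1011011 pc5: +32 =960
r92=1011100 pc4: +16 =976
r93=1011101 pc5: +32 =1008
r94=1011110 pc5: +32 =1040
r95=1011111 pc6: +64 =1104
r96=1100000 pc2: +4 =1108
r97=1100001 pc3: +8 =1116
r98=1100010 pc3: +8 =1124
r99=1100011 pc4: +16 =1140
r100=1100100 pc3: +8 =1148
r101=1100101 pc4: +16 =1164
r102=1100110 pc4: +16 =1180
r103=1100111 pc5: +32 =1212
r104=1101000 pc3: +8 =1220
r105=1101001 pc4: +16 =1236
r106=1101010 pc4: +16 =1252
r107=1101011 pc5: +32 =1284
r108=1101100 pc4: +16 =1300
r109=1101101 pc5: +32 =1332
r110=1101110 pc5: +32 =1364
r111=1101111 pc6: +64 =1428
r112=1110000 pc3: +8 =1436
r113=1110001 pc4: +16 =1452
r114=1110010 pc4: +16 =1468
r115=1110011 pc5: +32 =1500
r116=1110100 pc4: +16 =1516
r117=1110101 pc5: +32 =1548
r118=1110110 pc5: +32 =1580
r119=1110111 pc6: +64 =1644
r120=1111000 pc4: +16 =1660
r121=1111001 pc5: +32 =1692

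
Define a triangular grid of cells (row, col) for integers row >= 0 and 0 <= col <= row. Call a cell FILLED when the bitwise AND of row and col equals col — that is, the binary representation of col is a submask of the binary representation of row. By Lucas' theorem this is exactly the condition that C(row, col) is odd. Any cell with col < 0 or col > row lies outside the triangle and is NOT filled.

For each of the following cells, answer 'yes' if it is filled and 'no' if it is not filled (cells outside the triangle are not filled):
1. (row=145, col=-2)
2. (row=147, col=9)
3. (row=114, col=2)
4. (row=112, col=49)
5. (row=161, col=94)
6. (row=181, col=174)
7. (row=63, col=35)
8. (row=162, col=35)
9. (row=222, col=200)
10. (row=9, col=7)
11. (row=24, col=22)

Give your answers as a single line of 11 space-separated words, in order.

(145,-2): col outside [0, 145] -> not filled
(147,9): row=0b10010011, col=0b1001, row AND col = 0b1 = 1; 1 != 9 -> empty
(114,2): row=0b1110010, col=0b10, row AND col = 0b10 = 2; 2 == 2 -> filled
(112,49): row=0b1110000, col=0b110001, row AND col = 0b110000 = 48; 48 != 49 -> empty
(161,94): row=0b10100001, col=0b1011110, row AND col = 0b0 = 0; 0 != 94 -> empty
(181,174): row=0b10110101, col=0b10101110, row AND col = 0b10100100 = 164; 164 != 174 -> empty
(63,35): row=0b111111, col=0b100011, row AND col = 0b100011 = 35; 35 == 35 -> filled
(162,35): row=0b10100010, col=0b100011, row AND col = 0b100010 = 34; 34 != 35 -> empty
(222,200): row=0b11011110, col=0b11001000, row AND col = 0b11001000 = 200; 200 == 200 -> filled
(9,7): row=0b1001, col=0b111, row AND col = 0b1 = 1; 1 != 7 -> empty
(24,22): row=0b11000, col=0b10110, row AND col = 0b10000 = 16; 16 != 22 -> empty

Answer: no no yes no no no yes no yes no no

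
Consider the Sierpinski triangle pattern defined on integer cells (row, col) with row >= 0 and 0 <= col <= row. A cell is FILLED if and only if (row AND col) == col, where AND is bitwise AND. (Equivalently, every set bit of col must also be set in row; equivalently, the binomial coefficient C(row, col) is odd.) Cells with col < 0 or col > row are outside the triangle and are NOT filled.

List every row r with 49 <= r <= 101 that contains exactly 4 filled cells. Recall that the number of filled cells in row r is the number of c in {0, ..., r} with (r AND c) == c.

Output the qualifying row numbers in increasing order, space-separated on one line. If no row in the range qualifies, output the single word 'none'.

Row r has 2^popcount(r) filled cells, so we need popcount(r) = log2(4) = 2.
Scan r = 49..101 and keep those with exactly 2 one-bits:
r=49=110001 popcount=3 -> skip
r=50=110010 popcount=3 -> skip
r=51=110011 popcount=4 -> skip
r=52=110100 popcount=3 -> skip
r=53=110101 popcount=4 -> skip
r=54=110110 popcount=4 -> skip
r=55=110111 popcount=5 -> skip
r=56=111000 popcount=3 -> skip
r=57=111001 popcount=4 -> skip
r=58=111010 popcount=4 -> skip
r=59=111011 popcount=5 -> skip
r=60=111100 popcount=4 -> skip
r=61=111101 popcount=5 -> skip
r=62=111110 popcount=5 -> skip
r=63=111111 popcount=6 -> skip
r=64=1000000 popcount=1 -> skip
r=65=1000001 popcount=2 -> KEEP
r=66=1000010 popcount=2 -> KEEP
r=67=1000011 popcount=3 -> skip
r=68=1000100 popcount=2 -> KEEP
r=69=1000101 popcount=3 -> skip
r=70=1000110 popcount=3 -> skip
r=71=1000111 popcount=4 -> skip
r=72=1001000 popcount=2 -> KEEP
r=73=1001001 popcount=3 -> skip
r=74=1001010 popcount=3 -> skip
r=75=1001011 popcount=4 -> skip
r=76=1001100 popcount=3 -> skip
r=77=1001101 popcount=4 -> skip
r=78=1001110 popcount=4 -> skip
r=79=1001111 popcount=5 -> skip
r=80=1010000 popcount=2 -> KEEP
r=81=1010001 popcount=3 -> skip
r=82=1010010 popcount=3 -> skip
r=83=1010011 popcount=4 -> skip
r=84=1010100 popcount=3 -> skip
r=85=1010101 popcount=4 -> skip
r=86=1010110 popcount=4 -> skip
r=87=1010111 popcount=5 -> skip
r=88=1011000 popcount=3 -> skip
r=89=1011001 popcount=4 -> skip
r=90=1011010 popcount=4 -> skip
r=91=1011011 popcount=5 -> skip
r=92=1011100 popcount=4 -> skip
r=93=1011101 popcount=5 -> skip
r=94=1011110 popcount=5 -> skip
r=95=1011111 popcount=6 -> skip
r=96=1100000 popcount=2 -> KEEP
r=97=1100001 popcount=3 -> skip
r=98=1100010 popcount=3 -> skip
r=99=1100011 popcount=4 -> skip
r=100=1100100 popcount=3 -> skip
r=101=1100101 popcount=4 -> skip
Kept rows: 65 66 68 72 80 96

Answer: 65 66 68 72 80 96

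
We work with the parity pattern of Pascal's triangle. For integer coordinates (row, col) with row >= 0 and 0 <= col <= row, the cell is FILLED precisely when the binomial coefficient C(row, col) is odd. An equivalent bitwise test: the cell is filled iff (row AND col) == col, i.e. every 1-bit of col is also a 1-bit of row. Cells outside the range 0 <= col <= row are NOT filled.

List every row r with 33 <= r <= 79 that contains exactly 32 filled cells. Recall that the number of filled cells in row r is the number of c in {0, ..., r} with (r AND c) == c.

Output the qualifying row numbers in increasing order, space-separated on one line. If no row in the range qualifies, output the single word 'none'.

Row r has 2^popcount(r) filled cells, so we need popcount(r) = log2(32) = 5.
Scan r = 33..79 and keep those with exactly 5 one-bits:
r=33=100001 popcount=2 -> skip
r=34=100010 popcount=2 -> skip
r=35=100011 popcount=3 -> skip
r=36=100100 popcount=2 -> skip
r=37=100101 popcount=3 -> skip
r=38=100110 popcount=3 -> skip
r=39=100111 popcount=4 -> skip
r=40=101000 popcount=2 -> skip
r=41=101001 popcount=3 -> skip
r=42=101010 popcount=3 -> skip
r=43=101011 popcount=4 -> skip
r=44=101100 popcount=3 -> skip
r=45=101101 popcount=4 -> skip
r=46=101110 popcount=4 -> skip
r=47=101111 popcount=5 -> KEEP
r=48=110000 popcount=2 -> skip
r=49=110001 popcount=3 -> skip
r=50=110010 popcount=3 -> skip
r=51=110011 popcount=4 -> skip
r=52=110100 popcount=3 -> skip
r=53=110101 popcount=4 -> skip
r=54=110110 popcount=4 -> skip
r=55=110111 popcount=5 -> KEEP
r=56=111000 popcount=3 -> skip
r=57=111001 popcount=4 -> skip
r=58=111010 popcount=4 -> skip
r=59=111011 popcount=5 -> KEEP
r=60=111100 popcount=4 -> skip
r=61=111101 popcount=5 -> KEEP
r=62=111110 popcount=5 -> KEEP
r=63=111111 popcount=6 -> skip
r=64=1000000 popcount=1 -> skip
r=65=1000001 popcount=2 -> skip
r=66=1000010 popcount=2 -> skip
r=67=1000011 popcount=3 -> skip
r=68=1000100 popcount=2 -> skip
r=69=1000101 popcount=3 -> skip
r=70=1000110 popcount=3 -> skip
r=71=1000111 popcount=4 -> skip
r=72=1001000 popcount=2 -> skip
r=73=1001001 popcount=3 -> skip
r=74=1001010 popcount=3 -> skip
r=75=1001011 popcount=4 -> skip
r=76=1001100 popcount=3 -> skip
r=77=1001101 popcount=4 -> skip
r=78=1001110 popcount=4 -> skip
r=79=1001111 popcount=5 -> KEEP
Kept rows: 47 55 59 61 62 79

Answer: 47 55 59 61 62 79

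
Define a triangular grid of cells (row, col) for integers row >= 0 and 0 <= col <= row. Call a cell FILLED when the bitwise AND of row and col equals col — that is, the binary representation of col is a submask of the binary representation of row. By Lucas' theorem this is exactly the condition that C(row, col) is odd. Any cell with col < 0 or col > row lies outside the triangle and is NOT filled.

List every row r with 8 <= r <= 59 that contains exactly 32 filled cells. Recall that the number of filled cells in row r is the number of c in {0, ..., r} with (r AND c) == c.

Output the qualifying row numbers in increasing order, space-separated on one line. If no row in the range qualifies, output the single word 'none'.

Row r has 2^popcount(r) filled cells, so we need popcount(r) = log2(32) = 5.
Scan r = 8..59 and keep those with exactly 5 one-bits:
r=8=1000 popcount=1 -> skip
r=9=1001 popcount=2 -> skip
r=10=1010 popcount=2 -> skip
r=11=1011 popcount=3 -> skip
r=12=1100 popcount=2 -> skip
r=13=1101 popcount=3 -> skip
r=14=1110 popcount=3 -> skip
r=15=1111 popcount=4 -> skip
r=16=10000 popcount=1 -> skip
r=17=10001 popcount=2 -> skip
r=18=10010 popcount=2 -> skip
r=19=10011 popcount=3 -> skip
r=20=10100 popcount=2 -> skip
r=21=10101 popcount=3 -> skip
r=22=10110 popcount=3 -> skip
r=23=10111 popcount=4 -> skip
r=24=11000 popcount=2 -> skip
r=25=11001 popcount=3 -> skip
r=26=11010 popcount=3 -> skip
r=27=11011 popcount=4 -> skip
r=28=11100 popcount=3 -> skip
r=29=11101 popcount=4 -> skip
r=30=11110 popcount=4 -> skip
r=31=11111 popcount=5 -> KEEP
r=32=100000 popcount=1 -> skip
r=33=100001 popcount=2 -> skip
r=34=100010 popcount=2 -> skip
r=35=100011 popcount=3 -> skip
r=36=100100 popcount=2 -> skip
r=37=100101 popcount=3 -> skip
r=38=100110 popcount=3 -> skip
r=39=100111 popcount=4 -> skip
r=40=101000 popcount=2 -> skip
r=41=101001 popcount=3 -> skip
r=42=101010 popcount=3 -> skip
r=43=101011 popcount=4 -> skip
r=44=101100 popcount=3 -> skip
r=45=101101 popcount=4 -> skip
r=46=101110 popcount=4 -> skip
r=47=101111 popcount=5 -> KEEP
r=48=110000 popcount=2 -> skip
r=49=110001 popcount=3 -> skip
r=50=110010 popcount=3 -> skip
r=51=110011 popcount=4 -> skip
r=52=110100 popcount=3 -> skip
r=53=110101 popcount=4 -> skip
r=54=110110 popcount=4 -> skip
r=55=110111 popcount=5 -> KEEP
r=56=111000 popcount=3 -> skip
r=57=111001 popcount=4 -> skip
r=58=111010 popcount=4 -> skip
r=59=111011 popcount=5 -> KEEP
Kept rows: 31 47 55 59

Answer: 31 47 55 59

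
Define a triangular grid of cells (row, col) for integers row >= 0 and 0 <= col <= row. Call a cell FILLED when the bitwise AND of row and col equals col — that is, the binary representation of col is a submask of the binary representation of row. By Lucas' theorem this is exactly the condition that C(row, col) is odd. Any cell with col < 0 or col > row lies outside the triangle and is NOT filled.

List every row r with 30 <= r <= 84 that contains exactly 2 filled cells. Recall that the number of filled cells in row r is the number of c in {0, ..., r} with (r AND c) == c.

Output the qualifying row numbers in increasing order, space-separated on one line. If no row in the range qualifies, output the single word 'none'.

Answer: 32 64

Derivation:
Row r has 2^popcount(r) filled cells, so we need popcount(r) = log2(2) = 1.
Scan r = 30..84 and keep those with exactly 1 one-bits:
r=30=11110 popcount=4 -> skip
r=31=11111 popcount=5 -> skip
r=32=100000 popcount=1 -> KEEP
r=33=100001 popcount=2 -> skip
r=34=100010 popcount=2 -> skip
r=35=100011 popcount=3 -> skip
r=36=100100 popcount=2 -> skip
r=37=100101 popcount=3 -> skip
r=38=100110 popcount=3 -> skip
r=39=100111 popcount=4 -> skip
r=40=101000 popcount=2 -> skip
r=41=101001 popcount=3 -> skip
r=42=101010 popcount=3 -> skip
r=43=101011 popcount=4 -> skip
r=44=101100 popcount=3 -> skip
r=45=101101 popcount=4 -> skip
r=46=101110 popcount=4 -> skip
r=47=101111 popcount=5 -> skip
r=48=110000 popcount=2 -> skip
r=49=110001 popcount=3 -> skip
r=50=110010 popcount=3 -> skip
r=51=110011 popcount=4 -> skip
r=52=110100 popcount=3 -> skip
r=53=110101 popcount=4 -> skip
r=54=110110 popcount=4 -> skip
r=55=110111 popcount=5 -> skip
r=56=111000 popcount=3 -> skip
r=57=111001 popcount=4 -> skip
r=58=111010 popcount=4 -> skip
r=59=111011 popcount=5 -> skip
r=60=111100 popcount=4 -> skip
r=61=111101 popcount=5 -> skip
r=62=111110 popcount=5 -> skip
r=63=111111 popcount=6 -> skip
r=64=1000000 popcount=1 -> KEEP
r=65=1000001 popcount=2 -> skip
r=66=1000010 popcount=2 -> skip
r=67=1000011 popcount=3 -> skip
r=68=1000100 popcount=2 -> skip
r=69=1000101 popcount=3 -> skip
r=70=1000110 popcount=3 -> skip
r=71=1000111 popcount=4 -> skip
r=72=1001000 popcount=2 -> skip
r=73=1001001 popcount=3 -> skip
r=74=1001010 popcount=3 -> skip
r=75=1001011 popcount=4 -> skip
r=76=1001100 popcount=3 -> skip
r=77=1001101 popcount=4 -> skip
r=78=1001110 popcount=4 -> skip
r=79=1001111 popcount=5 -> skip
r=80=1010000 popcount=2 -> skip
r=81=1010001 popcount=3 -> skip
r=82=1010010 popcount=3 -> skip
r=83=1010011 popcount=4 -> skip
r=84=1010100 popcount=3 -> skip
Kept rows: 32 64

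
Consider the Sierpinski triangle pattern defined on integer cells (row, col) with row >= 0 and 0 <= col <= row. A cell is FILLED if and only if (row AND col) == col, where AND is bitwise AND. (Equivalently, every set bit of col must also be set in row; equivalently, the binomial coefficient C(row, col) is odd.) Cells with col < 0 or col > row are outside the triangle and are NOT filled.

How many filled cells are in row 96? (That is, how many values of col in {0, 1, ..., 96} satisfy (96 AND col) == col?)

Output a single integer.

96 in binary = 1100000
popcount(96) = number of 1-bits in 1100000 = 2
A col c satisfies (96 AND c) == c iff every set bit of c is also set in 96; each of the 2 set bits of 96 can independently be on or off in c.
count = 2^2 = 4

Answer: 4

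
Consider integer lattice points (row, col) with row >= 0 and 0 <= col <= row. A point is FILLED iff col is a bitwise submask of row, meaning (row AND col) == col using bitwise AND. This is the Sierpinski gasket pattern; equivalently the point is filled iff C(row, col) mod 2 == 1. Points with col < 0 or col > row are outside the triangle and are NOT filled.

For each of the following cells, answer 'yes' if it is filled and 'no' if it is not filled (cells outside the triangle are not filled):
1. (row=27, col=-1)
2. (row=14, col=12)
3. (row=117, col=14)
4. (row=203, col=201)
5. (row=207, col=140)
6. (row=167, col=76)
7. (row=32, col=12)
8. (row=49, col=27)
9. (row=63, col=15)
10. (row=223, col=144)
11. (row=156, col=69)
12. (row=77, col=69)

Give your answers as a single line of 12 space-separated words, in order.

(27,-1): col outside [0, 27] -> not filled
(14,12): row=0b1110, col=0b1100, row AND col = 0b1100 = 12; 12 == 12 -> filled
(117,14): row=0b1110101, col=0b1110, row AND col = 0b100 = 4; 4 != 14 -> empty
(203,201): row=0b11001011, col=0b11001001, row AND col = 0b11001001 = 201; 201 == 201 -> filled
(207,140): row=0b11001111, col=0b10001100, row AND col = 0b10001100 = 140; 140 == 140 -> filled
(167,76): row=0b10100111, col=0b1001100, row AND col = 0b100 = 4; 4 != 76 -> empty
(32,12): row=0b100000, col=0b1100, row AND col = 0b0 = 0; 0 != 12 -> empty
(49,27): row=0b110001, col=0b11011, row AND col = 0b10001 = 17; 17 != 27 -> empty
(63,15): row=0b111111, col=0b1111, row AND col = 0b1111 = 15; 15 == 15 -> filled
(223,144): row=0b11011111, col=0b10010000, row AND col = 0b10010000 = 144; 144 == 144 -> filled
(156,69): row=0b10011100, col=0b1000101, row AND col = 0b100 = 4; 4 != 69 -> empty
(77,69): row=0b1001101, col=0b1000101, row AND col = 0b1000101 = 69; 69 == 69 -> filled

Answer: no yes no yes yes no no no yes yes no yes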